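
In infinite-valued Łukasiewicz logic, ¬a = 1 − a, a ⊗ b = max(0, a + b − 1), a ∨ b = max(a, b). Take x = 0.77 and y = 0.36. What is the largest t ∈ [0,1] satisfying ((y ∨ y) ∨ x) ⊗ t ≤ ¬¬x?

y ∨ y = max(0.36, 0.36) = 0.36
(y ∨ y) ∨ x = max(0.36, 0.77) = 0.77
So the left factor is (y ∨ y) ∨ x = 0.77.
¬x = 1 − 0.77 = 0.23
¬¬x = 1 − 0.23 = 0.77
So the right-hand bound is ¬¬x = 0.77.
The residuum of the Łukasiewicz t-norm gives the supremum: min(1, 1 − 0.77 + 0.77).
1 − 0.77 + 0.77 = 1.00, so t = min(1, 1.00) = 1.00.
Check: 0.77 ⊗ 1.00 = max(0, 0.77) = 0.77 ≤ 0.77.

1.00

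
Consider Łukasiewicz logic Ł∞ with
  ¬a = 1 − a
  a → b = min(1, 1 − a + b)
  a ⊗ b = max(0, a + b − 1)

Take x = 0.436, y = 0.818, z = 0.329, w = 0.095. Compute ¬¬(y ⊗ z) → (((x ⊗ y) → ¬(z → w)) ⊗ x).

1.000

y ⊗ z = max(0, 0.818 + 0.329 − 1) = max(0, 0.147) = 0.147
¬(y ⊗ z) = 1 − 0.147 = 0.853
¬¬(y ⊗ z) = 1 − 0.853 = 0.147
x ⊗ y = max(0, 0.436 + 0.818 − 1) = max(0, 0.254) = 0.254
z → w = min(1, 1 − 0.329 + 0.095) = min(1, 0.766) = 0.766
¬(z → w) = 1 − 0.766 = 0.234
(x ⊗ y) → ¬(z → w) = min(1, 1 − 0.254 + 0.234) = min(1, 0.980) = 0.980
((x ⊗ y) → ¬(z → w)) ⊗ x = max(0, 0.980 + 0.436 − 1) = max(0, 0.416) = 0.416
¬¬(y ⊗ z) → (((x ⊗ y) → ¬(z → w)) ⊗ x) = min(1, 1 − 0.147 + 0.416) = min(1, 1.269) = 1.000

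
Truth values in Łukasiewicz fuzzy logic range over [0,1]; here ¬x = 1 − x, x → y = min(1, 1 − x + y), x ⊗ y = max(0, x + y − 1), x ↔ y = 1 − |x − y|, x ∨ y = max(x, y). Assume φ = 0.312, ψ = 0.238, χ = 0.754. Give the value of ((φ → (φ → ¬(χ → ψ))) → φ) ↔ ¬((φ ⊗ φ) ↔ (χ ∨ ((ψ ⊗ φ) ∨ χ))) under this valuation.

0.558

χ → ψ = min(1, 1 − 0.754 + 0.238) = min(1, 0.484) = 0.484
¬(χ → ψ) = 1 − 0.484 = 0.516
φ → ¬(χ → ψ) = min(1, 1 − 0.312 + 0.516) = min(1, 1.204) = 1.000
φ → (φ → ¬(χ → ψ)) = min(1, 1 − 0.312 + 1.000) = min(1, 1.688) = 1.000
(φ → (φ → ¬(χ → ψ))) → φ = min(1, 1 − 1.000 + 0.312) = min(1, 0.312) = 0.312
φ ⊗ φ = max(0, 0.312 + 0.312 − 1) = max(0, -0.376) = 0.000
ψ ⊗ φ = max(0, 0.238 + 0.312 − 1) = max(0, -0.450) = 0.000
(ψ ⊗ φ) ∨ χ = max(0.000, 0.754) = 0.754
χ ∨ ((ψ ⊗ φ) ∨ χ) = max(0.754, 0.754) = 0.754
(φ ⊗ φ) ↔ (χ ∨ ((ψ ⊗ φ) ∨ χ)) = 1 − |0.000 − 0.754| = 1 − 0.754 = 0.246
¬((φ ⊗ φ) ↔ (χ ∨ ((ψ ⊗ φ) ∨ χ))) = 1 − 0.246 = 0.754
((φ → (φ → ¬(χ → ψ))) → φ) ↔ ¬((φ ⊗ φ) ↔ (χ ∨ ((ψ ⊗ φ) ∨ χ))) = 1 − |0.312 − 0.754| = 1 − 0.442 = 0.558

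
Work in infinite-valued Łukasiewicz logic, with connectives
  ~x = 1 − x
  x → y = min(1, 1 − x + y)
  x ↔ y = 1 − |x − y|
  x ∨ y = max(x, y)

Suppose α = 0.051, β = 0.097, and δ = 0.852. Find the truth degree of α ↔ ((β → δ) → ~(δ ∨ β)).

0.903

β → δ = min(1, 1 − 0.097 + 0.852) = min(1, 1.755) = 1.000
δ ∨ β = max(0.852, 0.097) = 0.852
~(δ ∨ β) = 1 − 0.852 = 0.148
(β → δ) → ~(δ ∨ β) = min(1, 1 − 1.000 + 0.148) = min(1, 0.148) = 0.148
α ↔ ((β → δ) → ~(δ ∨ β)) = 1 − |0.051 − 0.148| = 1 − 0.097 = 0.903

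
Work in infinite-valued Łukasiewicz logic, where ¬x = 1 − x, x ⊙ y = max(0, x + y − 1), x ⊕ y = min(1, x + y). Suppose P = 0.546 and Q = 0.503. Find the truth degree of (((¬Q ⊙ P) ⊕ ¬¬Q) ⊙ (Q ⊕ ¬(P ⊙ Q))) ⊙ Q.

¬Q = 1 − 0.503 = 0.497
¬Q ⊙ P = max(0, 0.497 + 0.546 − 1) = max(0, 0.043) = 0.043
¬¬Q = 1 − 0.497 = 0.503
(¬Q ⊙ P) ⊕ ¬¬Q = min(1, 0.043 + 0.503) = min(1, 0.546) = 0.546
P ⊙ Q = max(0, 0.546 + 0.503 − 1) = max(0, 0.049) = 0.049
¬(P ⊙ Q) = 1 − 0.049 = 0.951
Q ⊕ ¬(P ⊙ Q) = min(1, 0.503 + 0.951) = min(1, 1.454) = 1.000
((¬Q ⊙ P) ⊕ ¬¬Q) ⊙ (Q ⊕ ¬(P ⊙ Q)) = max(0, 0.546 + 1.000 − 1) = max(0, 0.546) = 0.546
(((¬Q ⊙ P) ⊕ ¬¬Q) ⊙ (Q ⊕ ¬(P ⊙ Q))) ⊙ Q = max(0, 0.546 + 0.503 − 1) = max(0, 0.049) = 0.049

0.049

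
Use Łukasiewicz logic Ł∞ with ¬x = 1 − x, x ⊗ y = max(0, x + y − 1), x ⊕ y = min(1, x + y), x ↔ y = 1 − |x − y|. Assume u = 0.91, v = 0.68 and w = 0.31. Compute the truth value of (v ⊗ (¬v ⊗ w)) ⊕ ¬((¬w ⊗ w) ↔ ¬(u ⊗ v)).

¬v = 1 − 0.68 = 0.32
¬v ⊗ w = max(0, 0.32 + 0.31 − 1) = max(0, -0.37) = 0.00
v ⊗ (¬v ⊗ w) = max(0, 0.68 + 0.00 − 1) = max(0, -0.32) = 0.00
¬w = 1 − 0.31 = 0.69
¬w ⊗ w = max(0, 0.69 + 0.31 − 1) = max(0, 0.00) = 0.00
u ⊗ v = max(0, 0.91 + 0.68 − 1) = max(0, 0.59) = 0.59
¬(u ⊗ v) = 1 − 0.59 = 0.41
(¬w ⊗ w) ↔ ¬(u ⊗ v) = 1 − |0.00 − 0.41| = 1 − 0.41 = 0.59
¬((¬w ⊗ w) ↔ ¬(u ⊗ v)) = 1 − 0.59 = 0.41
(v ⊗ (¬v ⊗ w)) ⊕ ¬((¬w ⊗ w) ↔ ¬(u ⊗ v)) = min(1, 0.00 + 0.41) = min(1, 0.41) = 0.41

0.41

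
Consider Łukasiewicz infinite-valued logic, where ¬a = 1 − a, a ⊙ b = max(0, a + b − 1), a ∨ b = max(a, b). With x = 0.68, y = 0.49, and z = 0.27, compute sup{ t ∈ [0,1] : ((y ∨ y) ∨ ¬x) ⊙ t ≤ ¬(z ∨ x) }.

y ∨ y = max(0.49, 0.49) = 0.49
¬x = 1 − 0.68 = 0.32
(y ∨ y) ∨ ¬x = max(0.49, 0.32) = 0.49
So the left factor is (y ∨ y) ∨ ¬x = 0.49.
z ∨ x = max(0.27, 0.68) = 0.68
¬(z ∨ x) = 1 − 0.68 = 0.32
So the right-hand bound is ¬(z ∨ x) = 0.32.
The residuum of the Łukasiewicz t-norm gives the supremum: min(1, 1 − 0.49 + 0.32).
1 − 0.49 + 0.32 = 0.83, so t = min(1, 0.83) = 0.83.
Check: 0.49 ⊙ 0.83 = max(0, 0.32) = 0.32 ≤ 0.32.

0.83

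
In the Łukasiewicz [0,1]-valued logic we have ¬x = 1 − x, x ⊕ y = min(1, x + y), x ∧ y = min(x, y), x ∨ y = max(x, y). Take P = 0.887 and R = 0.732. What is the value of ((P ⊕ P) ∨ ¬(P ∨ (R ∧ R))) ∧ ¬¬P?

P ⊕ P = min(1, 0.887 + 0.887) = min(1, 1.774) = 1.000
R ∧ R = min(0.732, 0.732) = 0.732
P ∨ (R ∧ R) = max(0.887, 0.732) = 0.887
¬(P ∨ (R ∧ R)) = 1 − 0.887 = 0.113
(P ⊕ P) ∨ ¬(P ∨ (R ∧ R)) = max(1.000, 0.113) = 1.000
¬P = 1 − 0.887 = 0.113
¬¬P = 1 − 0.113 = 0.887
((P ⊕ P) ∨ ¬(P ∨ (R ∧ R))) ∧ ¬¬P = min(1.000, 0.887) = 0.887

0.887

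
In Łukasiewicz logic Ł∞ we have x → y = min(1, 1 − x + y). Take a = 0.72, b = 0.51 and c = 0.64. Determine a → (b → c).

1.00

b → c = min(1, 1 − 0.51 + 0.64) = min(1, 1.13) = 1.00
a → (b → c) = min(1, 1 − 0.72 + 1.00) = min(1, 1.28) = 1.00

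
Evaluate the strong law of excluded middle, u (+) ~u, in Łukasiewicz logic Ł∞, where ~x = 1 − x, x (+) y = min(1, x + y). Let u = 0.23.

~u = 1 − 0.23 = 0.77
u (+) ~u = min(1, 0.23 + 0.77) = min(1, 1.00) = 1.00
(As expected: always 1 in Ł∞ since a ⊕ (1−a) = 1.)

1.00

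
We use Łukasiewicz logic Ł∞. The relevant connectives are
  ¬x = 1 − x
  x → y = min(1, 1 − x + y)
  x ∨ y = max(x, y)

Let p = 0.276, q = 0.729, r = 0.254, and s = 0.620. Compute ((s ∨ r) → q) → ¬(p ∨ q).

0.271

s ∨ r = max(0.620, 0.254) = 0.620
(s ∨ r) → q = min(1, 1 − 0.620 + 0.729) = min(1, 1.109) = 1.000
p ∨ q = max(0.276, 0.729) = 0.729
¬(p ∨ q) = 1 − 0.729 = 0.271
((s ∨ r) → q) → ¬(p ∨ q) = min(1, 1 − 1.000 + 0.271) = min(1, 0.271) = 0.271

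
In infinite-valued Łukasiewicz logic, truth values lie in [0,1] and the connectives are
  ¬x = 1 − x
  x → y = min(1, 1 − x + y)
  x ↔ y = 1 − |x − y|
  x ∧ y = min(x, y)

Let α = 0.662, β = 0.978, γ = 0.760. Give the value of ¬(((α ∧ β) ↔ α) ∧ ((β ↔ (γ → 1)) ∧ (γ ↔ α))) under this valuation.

α ∧ β = min(0.662, 0.978) = 0.662
(α ∧ β) ↔ α = 1 − |0.662 − 0.662| = 1 − 0.000 = 1.000
γ → 1 = min(1, 1 − 0.760 + 1.000) = min(1, 1.240) = 1.000
β ↔ (γ → 1) = 1 − |0.978 − 1.000| = 1 − 0.022 = 0.978
γ ↔ α = 1 − |0.760 − 0.662| = 1 − 0.098 = 0.902
(β ↔ (γ → 1)) ∧ (γ ↔ α) = min(0.978, 0.902) = 0.902
((α ∧ β) ↔ α) ∧ ((β ↔ (γ → 1)) ∧ (γ ↔ α)) = min(1.000, 0.902) = 0.902
¬(((α ∧ β) ↔ α) ∧ ((β ↔ (γ → 1)) ∧ (γ ↔ α))) = 1 − 0.902 = 0.098

0.098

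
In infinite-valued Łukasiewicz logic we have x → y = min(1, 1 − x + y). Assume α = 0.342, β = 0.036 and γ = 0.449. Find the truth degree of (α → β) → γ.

0.755

α → β = min(1, 1 − 0.342 + 0.036) = min(1, 0.694) = 0.694
(α → β) → γ = min(1, 1 − 0.694 + 0.449) = min(1, 0.755) = 0.755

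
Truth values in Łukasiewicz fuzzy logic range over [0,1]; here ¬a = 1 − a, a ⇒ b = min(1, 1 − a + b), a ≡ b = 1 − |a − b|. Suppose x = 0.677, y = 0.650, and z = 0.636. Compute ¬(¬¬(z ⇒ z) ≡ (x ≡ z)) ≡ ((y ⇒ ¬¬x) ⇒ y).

0.391

z ⇒ z = min(1, 1 − 0.636 + 0.636) = min(1, 1.000) = 1.000
¬(z ⇒ z) = 1 − 1.000 = 0.000
¬¬(z ⇒ z) = 1 − 0.000 = 1.000
x ≡ z = 1 − |0.677 − 0.636| = 1 − 0.041 = 0.959
¬¬(z ⇒ z) ≡ (x ≡ z) = 1 − |1.000 − 0.959| = 1 − 0.041 = 0.959
¬(¬¬(z ⇒ z) ≡ (x ≡ z)) = 1 − 0.959 = 0.041
¬x = 1 − 0.677 = 0.323
¬¬x = 1 − 0.323 = 0.677
y ⇒ ¬¬x = min(1, 1 − 0.650 + 0.677) = min(1, 1.027) = 1.000
(y ⇒ ¬¬x) ⇒ y = min(1, 1 − 1.000 + 0.650) = min(1, 0.650) = 0.650
¬(¬¬(z ⇒ z) ≡ (x ≡ z)) ≡ ((y ⇒ ¬¬x) ⇒ y) = 1 − |0.041 − 0.650| = 1 − 0.609 = 0.391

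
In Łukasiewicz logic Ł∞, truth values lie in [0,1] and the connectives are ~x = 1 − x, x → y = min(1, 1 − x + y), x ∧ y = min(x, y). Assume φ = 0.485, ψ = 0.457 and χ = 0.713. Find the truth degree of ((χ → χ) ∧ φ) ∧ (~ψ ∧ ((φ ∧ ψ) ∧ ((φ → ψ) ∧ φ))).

0.457

χ → χ = min(1, 1 − 0.713 + 0.713) = min(1, 1.000) = 1.000
(χ → χ) ∧ φ = min(1.000, 0.485) = 0.485
~ψ = 1 − 0.457 = 0.543
φ ∧ ψ = min(0.485, 0.457) = 0.457
φ → ψ = min(1, 1 − 0.485 + 0.457) = min(1, 0.972) = 0.972
(φ → ψ) ∧ φ = min(0.972, 0.485) = 0.485
(φ ∧ ψ) ∧ ((φ → ψ) ∧ φ) = min(0.457, 0.485) = 0.457
~ψ ∧ ((φ ∧ ψ) ∧ ((φ → ψ) ∧ φ)) = min(0.543, 0.457) = 0.457
((χ → χ) ∧ φ) ∧ (~ψ ∧ ((φ ∧ ψ) ∧ ((φ → ψ) ∧ φ))) = min(0.485, 0.457) = 0.457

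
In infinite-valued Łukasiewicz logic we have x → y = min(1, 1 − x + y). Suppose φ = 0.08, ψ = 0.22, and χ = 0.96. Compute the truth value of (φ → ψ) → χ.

φ → ψ = min(1, 1 − 0.08 + 0.22) = min(1, 1.14) = 1.00
(φ → ψ) → χ = min(1, 1 − 1.00 + 0.96) = min(1, 0.96) = 0.96

0.96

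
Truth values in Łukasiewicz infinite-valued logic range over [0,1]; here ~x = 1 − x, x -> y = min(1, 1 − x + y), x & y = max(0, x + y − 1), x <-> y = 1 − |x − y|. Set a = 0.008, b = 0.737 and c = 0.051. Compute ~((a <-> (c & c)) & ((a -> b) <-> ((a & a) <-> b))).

c & c = max(0, 0.051 + 0.051 − 1) = max(0, -0.898) = 0.000
a <-> (c & c) = 1 − |0.008 − 0.000| = 1 − 0.008 = 0.992
a -> b = min(1, 1 − 0.008 + 0.737) = min(1, 1.729) = 1.000
a & a = max(0, 0.008 + 0.008 − 1) = max(0, -0.984) = 0.000
(a & a) <-> b = 1 − |0.000 − 0.737| = 1 − 0.737 = 0.263
(a -> b) <-> ((a & a) <-> b) = 1 − |1.000 − 0.263| = 1 − 0.737 = 0.263
(a <-> (c & c)) & ((a -> b) <-> ((a & a) <-> b)) = max(0, 0.992 + 0.263 − 1) = max(0, 0.255) = 0.255
~((a <-> (c & c)) & ((a -> b) <-> ((a & a) <-> b))) = 1 − 0.255 = 0.745

0.745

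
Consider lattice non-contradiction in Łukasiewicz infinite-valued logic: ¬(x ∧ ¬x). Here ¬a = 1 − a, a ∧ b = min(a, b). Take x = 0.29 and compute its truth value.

¬x = 1 − 0.29 = 0.71
x ∧ ¬x = min(0.29, 0.71) = 0.29
¬(x ∧ ¬x) = 1 − 0.29 = 0.71
(The value 0.71 < 1 shows this instance is not satisfied; not a Ł∞-tautology — its value is 1 − min(a, 1−a).)

0.71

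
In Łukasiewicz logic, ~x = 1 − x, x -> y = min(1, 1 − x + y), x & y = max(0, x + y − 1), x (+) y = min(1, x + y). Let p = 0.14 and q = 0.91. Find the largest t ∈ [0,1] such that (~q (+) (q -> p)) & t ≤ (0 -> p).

1.00

~q = 1 − 0.91 = 0.09
q -> p = min(1, 1 − 0.91 + 0.14) = min(1, 0.23) = 0.23
~q (+) (q -> p) = min(1, 0.09 + 0.23) = min(1, 0.32) = 0.32
So the left factor is ~q (+) (q -> p) = 0.32.
0 -> p = min(1, 1 − 0.00 + 0.14) = min(1, 1.14) = 1.00
So the right-hand bound is 0 -> p = 1.00.
The residuum of the Łukasiewicz t-norm gives the supremum: min(1, 1 − 0.32 + 1.00).
1 − 0.32 + 1.00 = 1.68, so t = min(1, 1.68) = 1.00.
Check: 0.32 & 1.00 = max(0, 0.32) = 0.32 ≤ 1.00.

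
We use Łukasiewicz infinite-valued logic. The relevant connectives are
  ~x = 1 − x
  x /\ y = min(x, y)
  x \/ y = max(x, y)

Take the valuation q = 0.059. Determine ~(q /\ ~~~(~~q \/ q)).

~q = 1 − 0.059 = 0.941
~~q = 1 − 0.941 = 0.059
~~q \/ q = max(0.059, 0.059) = 0.059
~(~~q \/ q) = 1 − 0.059 = 0.941
~~(~~q \/ q) = 1 − 0.941 = 0.059
~~~(~~q \/ q) = 1 − 0.059 = 0.941
q /\ ~~~(~~q \/ q) = min(0.059, 0.941) = 0.059
~(q /\ ~~~(~~q \/ q)) = 1 − 0.059 = 0.941

0.941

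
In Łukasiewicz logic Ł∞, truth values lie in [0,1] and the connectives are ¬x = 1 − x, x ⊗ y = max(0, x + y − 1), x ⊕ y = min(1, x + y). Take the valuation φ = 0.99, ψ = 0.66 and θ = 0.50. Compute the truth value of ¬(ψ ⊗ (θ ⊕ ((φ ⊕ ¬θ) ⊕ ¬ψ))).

¬θ = 1 − 0.50 = 0.50
φ ⊕ ¬θ = min(1, 0.99 + 0.50) = min(1, 1.49) = 1.00
¬ψ = 1 − 0.66 = 0.34
(φ ⊕ ¬θ) ⊕ ¬ψ = min(1, 1.00 + 0.34) = min(1, 1.34) = 1.00
θ ⊕ ((φ ⊕ ¬θ) ⊕ ¬ψ) = min(1, 0.50 + 1.00) = min(1, 1.50) = 1.00
ψ ⊗ (θ ⊕ ((φ ⊕ ¬θ) ⊕ ¬ψ)) = max(0, 0.66 + 1.00 − 1) = max(0, 0.66) = 0.66
¬(ψ ⊗ (θ ⊕ ((φ ⊕ ¬θ) ⊕ ¬ψ))) = 1 − 0.66 = 0.34

0.34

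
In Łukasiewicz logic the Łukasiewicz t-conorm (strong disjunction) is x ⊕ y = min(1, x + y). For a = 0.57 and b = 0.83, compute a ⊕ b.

a ⊕ b = min(1, 0.57 + 0.83) = min(1, 1.40) = 1.00
For comparison, the Gödel t-conorm max(x, y) would give 0.83.

1.00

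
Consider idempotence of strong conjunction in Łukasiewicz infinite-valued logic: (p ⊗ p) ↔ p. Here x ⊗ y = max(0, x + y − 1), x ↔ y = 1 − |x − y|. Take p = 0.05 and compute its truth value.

p ⊗ p = max(0, 0.05 + 0.05 − 1) = max(0, -0.90) = 0.00
(p ⊗ p) ↔ p = 1 − |0.00 − 0.05| = 1 − 0.05 = 0.95
(The value 0.95 < 1 shows this instance is not satisfied; fails in Ł∞ since a ⊗ a = max(0, 2a−1) ≠ a in general.)

0.95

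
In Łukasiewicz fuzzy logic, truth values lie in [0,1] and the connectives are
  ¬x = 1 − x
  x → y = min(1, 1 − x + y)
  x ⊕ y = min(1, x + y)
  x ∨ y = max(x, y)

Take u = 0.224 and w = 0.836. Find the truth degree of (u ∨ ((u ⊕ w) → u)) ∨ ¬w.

u ⊕ w = min(1, 0.224 + 0.836) = min(1, 1.060) = 1.000
(u ⊕ w) → u = min(1, 1 − 1.000 + 0.224) = min(1, 0.224) = 0.224
u ∨ ((u ⊕ w) → u) = max(0.224, 0.224) = 0.224
¬w = 1 − 0.836 = 0.164
(u ∨ ((u ⊕ w) → u)) ∨ ¬w = max(0.224, 0.164) = 0.224

0.224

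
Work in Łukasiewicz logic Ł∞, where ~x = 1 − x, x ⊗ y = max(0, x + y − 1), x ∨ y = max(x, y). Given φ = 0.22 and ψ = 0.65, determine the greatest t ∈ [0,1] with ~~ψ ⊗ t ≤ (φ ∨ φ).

0.57

~ψ = 1 − 0.65 = 0.35
~~ψ = 1 − 0.35 = 0.65
So the left factor is ~~ψ = 0.65.
φ ∨ φ = max(0.22, 0.22) = 0.22
So the right-hand bound is φ ∨ φ = 0.22.
The residuum of the Łukasiewicz t-norm gives the supremum: min(1, 1 − 0.65 + 0.22).
1 − 0.65 + 0.22 = 0.57, so t = min(1, 0.57) = 0.57.
Check: 0.65 ⊗ 0.57 = max(0, 0.22) = 0.22 ≤ 0.22.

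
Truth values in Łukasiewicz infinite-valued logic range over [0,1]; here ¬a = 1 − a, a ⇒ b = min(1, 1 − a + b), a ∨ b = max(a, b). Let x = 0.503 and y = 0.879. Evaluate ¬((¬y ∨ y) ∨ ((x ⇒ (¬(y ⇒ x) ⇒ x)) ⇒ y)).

0.121

¬y = 1 − 0.879 = 0.121
¬y ∨ y = max(0.121, 0.879) = 0.879
y ⇒ x = min(1, 1 − 0.879 + 0.503) = min(1, 0.624) = 0.624
¬(y ⇒ x) = 1 − 0.624 = 0.376
¬(y ⇒ x) ⇒ x = min(1, 1 − 0.376 + 0.503) = min(1, 1.127) = 1.000
x ⇒ (¬(y ⇒ x) ⇒ x) = min(1, 1 − 0.503 + 1.000) = min(1, 1.497) = 1.000
(x ⇒ (¬(y ⇒ x) ⇒ x)) ⇒ y = min(1, 1 − 1.000 + 0.879) = min(1, 0.879) = 0.879
(¬y ∨ y) ∨ ((x ⇒ (¬(y ⇒ x) ⇒ x)) ⇒ y) = max(0.879, 0.879) = 0.879
¬((¬y ∨ y) ∨ ((x ⇒ (¬(y ⇒ x) ⇒ x)) ⇒ y)) = 1 − 0.879 = 0.121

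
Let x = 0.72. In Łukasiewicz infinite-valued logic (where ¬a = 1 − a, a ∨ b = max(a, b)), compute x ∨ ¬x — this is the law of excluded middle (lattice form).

0.72

¬x = 1 − 0.72 = 0.28
x ∨ ¬x = max(0.72, 0.28) = 0.72
(The value 0.72 < 1 shows this instance is not satisfied; not a Ł∞-tautology — its value is max(a, 1−a).)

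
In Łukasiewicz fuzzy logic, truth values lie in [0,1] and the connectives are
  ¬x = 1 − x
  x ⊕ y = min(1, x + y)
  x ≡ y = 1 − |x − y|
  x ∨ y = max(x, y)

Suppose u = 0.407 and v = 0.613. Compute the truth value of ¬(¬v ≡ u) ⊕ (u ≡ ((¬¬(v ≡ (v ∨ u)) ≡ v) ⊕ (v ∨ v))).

0.427

¬v = 1 − 0.613 = 0.387
¬v ≡ u = 1 − |0.387 − 0.407| = 1 − 0.020 = 0.980
¬(¬v ≡ u) = 1 − 0.980 = 0.020
v ∨ u = max(0.613, 0.407) = 0.613
v ≡ (v ∨ u) = 1 − |0.613 − 0.613| = 1 − 0.000 = 1.000
¬(v ≡ (v ∨ u)) = 1 − 1.000 = 0.000
¬¬(v ≡ (v ∨ u)) = 1 − 0.000 = 1.000
¬¬(v ≡ (v ∨ u)) ≡ v = 1 − |1.000 − 0.613| = 1 − 0.387 = 0.613
v ∨ v = max(0.613, 0.613) = 0.613
(¬¬(v ≡ (v ∨ u)) ≡ v) ⊕ (v ∨ v) = min(1, 0.613 + 0.613) = min(1, 1.226) = 1.000
u ≡ ((¬¬(v ≡ (v ∨ u)) ≡ v) ⊕ (v ∨ v)) = 1 − |0.407 − 1.000| = 1 − 0.593 = 0.407
¬(¬v ≡ u) ⊕ (u ≡ ((¬¬(v ≡ (v ∨ u)) ≡ v) ⊕ (v ∨ v))) = min(1, 0.020 + 0.407) = min(1, 0.427) = 0.427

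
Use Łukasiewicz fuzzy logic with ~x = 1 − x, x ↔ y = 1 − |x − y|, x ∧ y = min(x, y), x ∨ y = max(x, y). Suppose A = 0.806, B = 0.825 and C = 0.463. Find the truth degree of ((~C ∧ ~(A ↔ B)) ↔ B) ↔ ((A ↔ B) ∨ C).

~C = 1 − 0.463 = 0.537
A ↔ B = 1 − |0.806 − 0.825| = 1 − 0.019 = 0.981
~(A ↔ B) = 1 − 0.981 = 0.019
~C ∧ ~(A ↔ B) = min(0.537, 0.019) = 0.019
(~C ∧ ~(A ↔ B)) ↔ B = 1 − |0.019 − 0.825| = 1 − 0.806 = 0.194
(A ↔ B) ∨ C = max(0.981, 0.463) = 0.981
((~C ∧ ~(A ↔ B)) ↔ B) ↔ ((A ↔ B) ∨ C) = 1 − |0.194 − 0.981| = 1 − 0.787 = 0.213

0.213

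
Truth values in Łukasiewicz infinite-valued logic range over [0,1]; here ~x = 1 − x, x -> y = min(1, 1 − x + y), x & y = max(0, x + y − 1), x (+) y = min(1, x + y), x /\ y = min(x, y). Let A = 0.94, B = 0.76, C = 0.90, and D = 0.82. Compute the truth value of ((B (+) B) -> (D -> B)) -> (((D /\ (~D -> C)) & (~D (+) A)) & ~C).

B (+) B = min(1, 0.76 + 0.76) = min(1, 1.52) = 1.00
D -> B = min(1, 1 − 0.82 + 0.76) = min(1, 0.94) = 0.94
(B (+) B) -> (D -> B) = min(1, 1 − 1.00 + 0.94) = min(1, 0.94) = 0.94
~D = 1 − 0.82 = 0.18
~D -> C = min(1, 1 − 0.18 + 0.90) = min(1, 1.72) = 1.00
D /\ (~D -> C) = min(0.82, 1.00) = 0.82
~D (+) A = min(1, 0.18 + 0.94) = min(1, 1.12) = 1.00
(D /\ (~D -> C)) & (~D (+) A) = max(0, 0.82 + 1.00 − 1) = max(0, 0.82) = 0.82
~C = 1 − 0.90 = 0.10
((D /\ (~D -> C)) & (~D (+) A)) & ~C = max(0, 0.82 + 0.10 − 1) = max(0, -0.08) = 0.00
((B (+) B) -> (D -> B)) -> (((D /\ (~D -> C)) & (~D (+) A)) & ~C) = min(1, 1 − 0.94 + 0.00) = min(1, 0.06) = 0.06

0.06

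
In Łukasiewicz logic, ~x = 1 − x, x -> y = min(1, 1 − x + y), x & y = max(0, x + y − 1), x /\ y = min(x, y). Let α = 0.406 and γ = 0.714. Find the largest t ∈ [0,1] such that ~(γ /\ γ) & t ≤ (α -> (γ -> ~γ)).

1.000

γ /\ γ = min(0.714, 0.714) = 0.714
~(γ /\ γ) = 1 − 0.714 = 0.286
So the left factor is ~(γ /\ γ) = 0.286.
~γ = 1 − 0.714 = 0.286
γ -> ~γ = min(1, 1 − 0.714 + 0.286) = min(1, 0.572) = 0.572
α -> (γ -> ~γ) = min(1, 1 − 0.406 + 0.572) = min(1, 1.166) = 1.000
So the right-hand bound is α -> (γ -> ~γ) = 1.000.
The residuum of the Łukasiewicz t-norm gives the supremum: min(1, 1 − 0.286 + 1.000).
1 − 0.286 + 1.000 = 1.714, so t = min(1, 1.714) = 1.000.
Check: 0.286 & 1.000 = max(0, 0.286) = 0.286 ≤ 1.000.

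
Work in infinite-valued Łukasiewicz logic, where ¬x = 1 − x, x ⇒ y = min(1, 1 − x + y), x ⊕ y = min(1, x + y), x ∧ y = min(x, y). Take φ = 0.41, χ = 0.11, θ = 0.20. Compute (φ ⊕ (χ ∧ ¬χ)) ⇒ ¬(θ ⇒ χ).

¬χ = 1 − 0.11 = 0.89
χ ∧ ¬χ = min(0.11, 0.89) = 0.11
φ ⊕ (χ ∧ ¬χ) = min(1, 0.41 + 0.11) = min(1, 0.52) = 0.52
θ ⇒ χ = min(1, 1 − 0.20 + 0.11) = min(1, 0.91) = 0.91
¬(θ ⇒ χ) = 1 − 0.91 = 0.09
(φ ⊕ (χ ∧ ¬χ)) ⇒ ¬(θ ⇒ χ) = min(1, 1 − 0.52 + 0.09) = min(1, 0.57) = 0.57

0.57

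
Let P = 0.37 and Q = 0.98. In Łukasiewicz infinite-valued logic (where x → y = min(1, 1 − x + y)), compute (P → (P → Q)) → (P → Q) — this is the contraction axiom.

P → Q = min(1, 1 − 0.37 + 0.98) = min(1, 1.61) = 1.00
P → (P → Q) = min(1, 1 − 0.37 + 1.00) = min(1, 1.63) = 1.00
(P → (P → Q)) → (P → Q) = min(1, 1 − 1.00 + 1.00) = min(1, 1.00) = 1.00

1.00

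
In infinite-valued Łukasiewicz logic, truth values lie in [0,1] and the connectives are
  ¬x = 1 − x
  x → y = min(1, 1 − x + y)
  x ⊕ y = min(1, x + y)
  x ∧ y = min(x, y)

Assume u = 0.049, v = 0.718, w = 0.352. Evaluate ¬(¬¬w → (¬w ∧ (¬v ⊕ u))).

¬w = 1 − 0.352 = 0.648
¬¬w = 1 − 0.648 = 0.352
¬v = 1 − 0.718 = 0.282
¬v ⊕ u = min(1, 0.282 + 0.049) = min(1, 0.331) = 0.331
¬w ∧ (¬v ⊕ u) = min(0.648, 0.331) = 0.331
¬¬w → (¬w ∧ (¬v ⊕ u)) = min(1, 1 − 0.352 + 0.331) = min(1, 0.979) = 0.979
¬(¬¬w → (¬w ∧ (¬v ⊕ u))) = 1 − 0.979 = 0.021

0.021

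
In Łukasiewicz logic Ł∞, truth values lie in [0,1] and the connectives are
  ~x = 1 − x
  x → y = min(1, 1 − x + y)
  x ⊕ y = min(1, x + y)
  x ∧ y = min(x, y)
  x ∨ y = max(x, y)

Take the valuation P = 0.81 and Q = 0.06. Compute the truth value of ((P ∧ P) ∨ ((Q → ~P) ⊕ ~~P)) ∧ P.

0.81

P ∧ P = min(0.81, 0.81) = 0.81
~P = 1 − 0.81 = 0.19
Q → ~P = min(1, 1 − 0.06 + 0.19) = min(1, 1.13) = 1.00
~~P = 1 − 0.19 = 0.81
(Q → ~P) ⊕ ~~P = min(1, 1.00 + 0.81) = min(1, 1.81) = 1.00
(P ∧ P) ∨ ((Q → ~P) ⊕ ~~P) = max(0.81, 1.00) = 1.00
((P ∧ P) ∨ ((Q → ~P) ⊕ ~~P)) ∧ P = min(1.00, 0.81) = 0.81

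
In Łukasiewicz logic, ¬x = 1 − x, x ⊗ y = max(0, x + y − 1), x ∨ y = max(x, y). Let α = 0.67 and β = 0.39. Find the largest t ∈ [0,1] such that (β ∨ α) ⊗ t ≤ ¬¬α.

β ∨ α = max(0.39, 0.67) = 0.67
So the left factor is β ∨ α = 0.67.
¬α = 1 − 0.67 = 0.33
¬¬α = 1 − 0.33 = 0.67
So the right-hand bound is ¬¬α = 0.67.
The residuum of the Łukasiewicz t-norm gives the supremum: min(1, 1 − 0.67 + 0.67).
1 − 0.67 + 0.67 = 1.00, so t = min(1, 1.00) = 1.00.
Check: 0.67 ⊗ 1.00 = max(0, 0.67) = 0.67 ≤ 0.67.

1.00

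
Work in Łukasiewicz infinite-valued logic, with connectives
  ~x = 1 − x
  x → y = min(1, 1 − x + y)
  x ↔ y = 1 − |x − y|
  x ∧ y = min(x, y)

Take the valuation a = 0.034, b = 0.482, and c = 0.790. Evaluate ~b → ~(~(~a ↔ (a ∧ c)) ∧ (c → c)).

~b = 1 − 0.482 = 0.518
~a = 1 − 0.034 = 0.966
a ∧ c = min(0.034, 0.790) = 0.034
~a ↔ (a ∧ c) = 1 − |0.966 − 0.034| = 1 − 0.932 = 0.068
~(~a ↔ (a ∧ c)) = 1 − 0.068 = 0.932
c → c = min(1, 1 − 0.790 + 0.790) = min(1, 1.000) = 1.000
~(~a ↔ (a ∧ c)) ∧ (c → c) = min(0.932, 1.000) = 0.932
~(~(~a ↔ (a ∧ c)) ∧ (c → c)) = 1 − 0.932 = 0.068
~b → ~(~(~a ↔ (a ∧ c)) ∧ (c → c)) = min(1, 1 − 0.518 + 0.068) = min(1, 0.550) = 0.550

0.550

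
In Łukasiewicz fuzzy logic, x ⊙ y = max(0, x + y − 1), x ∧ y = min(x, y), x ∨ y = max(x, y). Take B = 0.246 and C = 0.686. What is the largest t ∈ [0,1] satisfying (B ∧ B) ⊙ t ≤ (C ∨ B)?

B ∧ B = min(0.246, 0.246) = 0.246
So the left factor is B ∧ B = 0.246.
C ∨ B = max(0.686, 0.246) = 0.686
So the right-hand bound is C ∨ B = 0.686.
The residuum of the Łukasiewicz t-norm gives the supremum: min(1, 1 − 0.246 + 0.686).
1 − 0.246 + 0.686 = 1.440, so t = min(1, 1.440) = 1.000.
Check: 0.246 ⊙ 1.000 = max(0, 0.246) = 0.246 ≤ 0.686.

1.000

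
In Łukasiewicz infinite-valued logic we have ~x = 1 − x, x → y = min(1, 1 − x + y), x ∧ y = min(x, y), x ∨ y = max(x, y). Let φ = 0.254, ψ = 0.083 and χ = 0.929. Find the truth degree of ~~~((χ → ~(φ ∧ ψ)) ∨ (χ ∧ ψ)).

φ ∧ ψ = min(0.254, 0.083) = 0.083
~(φ ∧ ψ) = 1 − 0.083 = 0.917
χ → ~(φ ∧ ψ) = min(1, 1 − 0.929 + 0.917) = min(1, 0.988) = 0.988
χ ∧ ψ = min(0.929, 0.083) = 0.083
(χ → ~(φ ∧ ψ)) ∨ (χ ∧ ψ) = max(0.988, 0.083) = 0.988
~((χ → ~(φ ∧ ψ)) ∨ (χ ∧ ψ)) = 1 − 0.988 = 0.012
~~((χ → ~(φ ∧ ψ)) ∨ (χ ∧ ψ)) = 1 − 0.012 = 0.988
~~~((χ → ~(φ ∧ ψ)) ∨ (χ ∧ ψ)) = 1 − 0.988 = 0.012

0.012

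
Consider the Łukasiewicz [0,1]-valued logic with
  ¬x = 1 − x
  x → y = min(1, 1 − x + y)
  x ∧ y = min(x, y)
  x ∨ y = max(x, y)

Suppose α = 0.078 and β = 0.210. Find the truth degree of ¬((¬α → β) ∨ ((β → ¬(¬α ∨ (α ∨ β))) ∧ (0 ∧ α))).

¬α = 1 − 0.078 = 0.922
¬α → β = min(1, 1 − 0.922 + 0.210) = min(1, 0.288) = 0.288
α ∨ β = max(0.078, 0.210) = 0.210
¬α ∨ (α ∨ β) = max(0.922, 0.210) = 0.922
¬(¬α ∨ (α ∨ β)) = 1 − 0.922 = 0.078
β → ¬(¬α ∨ (α ∨ β)) = min(1, 1 − 0.210 + 0.078) = min(1, 0.868) = 0.868
0 ∧ α = min(0.000, 0.078) = 0.000
(β → ¬(¬α ∨ (α ∨ β))) ∧ (0 ∧ α) = min(0.868, 0.000) = 0.000
(¬α → β) ∨ ((β → ¬(¬α ∨ (α ∨ β))) ∧ (0 ∧ α)) = max(0.288, 0.000) = 0.288
¬((¬α → β) ∨ ((β → ¬(¬α ∨ (α ∨ β))) ∧ (0 ∧ α))) = 1 − 0.288 = 0.712

0.712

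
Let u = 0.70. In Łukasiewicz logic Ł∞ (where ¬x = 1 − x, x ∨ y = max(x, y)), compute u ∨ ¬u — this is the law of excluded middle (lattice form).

0.70

¬u = 1 − 0.70 = 0.30
u ∨ ¬u = max(0.70, 0.30) = 0.70
(The value 0.70 < 1 shows this instance is not satisfied; not a Ł∞-tautology — its value is max(a, 1−a).)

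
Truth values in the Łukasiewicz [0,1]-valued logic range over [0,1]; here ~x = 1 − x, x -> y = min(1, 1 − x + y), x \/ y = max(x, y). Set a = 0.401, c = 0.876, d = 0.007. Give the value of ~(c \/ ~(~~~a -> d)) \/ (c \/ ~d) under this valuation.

0.993

~a = 1 − 0.401 = 0.599
~~a = 1 − 0.599 = 0.401
~~~a = 1 − 0.401 = 0.599
~~~a -> d = min(1, 1 − 0.599 + 0.007) = min(1, 0.408) = 0.408
~(~~~a -> d) = 1 − 0.408 = 0.592
c \/ ~(~~~a -> d) = max(0.876, 0.592) = 0.876
~(c \/ ~(~~~a -> d)) = 1 − 0.876 = 0.124
~d = 1 − 0.007 = 0.993
c \/ ~d = max(0.876, 0.993) = 0.993
~(c \/ ~(~~~a -> d)) \/ (c \/ ~d) = max(0.124, 0.993) = 0.993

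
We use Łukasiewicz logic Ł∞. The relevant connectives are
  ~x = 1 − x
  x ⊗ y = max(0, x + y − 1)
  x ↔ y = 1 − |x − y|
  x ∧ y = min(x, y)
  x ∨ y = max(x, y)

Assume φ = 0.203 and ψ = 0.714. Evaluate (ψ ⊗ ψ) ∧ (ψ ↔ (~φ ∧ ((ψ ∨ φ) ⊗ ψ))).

0.428

ψ ⊗ ψ = max(0, 0.714 + 0.714 − 1) = max(0, 0.428) = 0.428
~φ = 1 − 0.203 = 0.797
ψ ∨ φ = max(0.714, 0.203) = 0.714
(ψ ∨ φ) ⊗ ψ = max(0, 0.714 + 0.714 − 1) = max(0, 0.428) = 0.428
~φ ∧ ((ψ ∨ φ) ⊗ ψ) = min(0.797, 0.428) = 0.428
ψ ↔ (~φ ∧ ((ψ ∨ φ) ⊗ ψ)) = 1 − |0.714 − 0.428| = 1 − 0.286 = 0.714
(ψ ⊗ ψ) ∧ (ψ ↔ (~φ ∧ ((ψ ∨ φ) ⊗ ψ))) = min(0.428, 0.714) = 0.428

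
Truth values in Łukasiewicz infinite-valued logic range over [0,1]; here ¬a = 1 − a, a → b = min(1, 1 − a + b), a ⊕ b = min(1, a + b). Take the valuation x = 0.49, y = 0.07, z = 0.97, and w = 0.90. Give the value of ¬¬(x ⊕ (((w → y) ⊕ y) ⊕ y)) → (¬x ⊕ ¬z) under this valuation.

0.74

w → y = min(1, 1 − 0.90 + 0.07) = min(1, 0.17) = 0.17
(w → y) ⊕ y = min(1, 0.17 + 0.07) = min(1, 0.24) = 0.24
((w → y) ⊕ y) ⊕ y = min(1, 0.24 + 0.07) = min(1, 0.31) = 0.31
x ⊕ (((w → y) ⊕ y) ⊕ y) = min(1, 0.49 + 0.31) = min(1, 0.80) = 0.80
¬(x ⊕ (((w → y) ⊕ y) ⊕ y)) = 1 − 0.80 = 0.20
¬¬(x ⊕ (((w → y) ⊕ y) ⊕ y)) = 1 − 0.20 = 0.80
¬x = 1 − 0.49 = 0.51
¬z = 1 − 0.97 = 0.03
¬x ⊕ ¬z = min(1, 0.51 + 0.03) = min(1, 0.54) = 0.54
¬¬(x ⊕ (((w → y) ⊕ y) ⊕ y)) → (¬x ⊕ ¬z) = min(1, 1 − 0.80 + 0.54) = min(1, 0.74) = 0.74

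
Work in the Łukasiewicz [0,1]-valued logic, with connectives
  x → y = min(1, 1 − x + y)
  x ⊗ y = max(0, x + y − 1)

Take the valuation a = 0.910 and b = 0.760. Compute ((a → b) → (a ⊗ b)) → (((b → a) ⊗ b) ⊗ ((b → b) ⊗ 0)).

0.180

a → b = min(1, 1 − 0.910 + 0.760) = min(1, 0.850) = 0.850
a ⊗ b = max(0, 0.910 + 0.760 − 1) = max(0, 0.670) = 0.670
(a → b) → (a ⊗ b) = min(1, 1 − 0.850 + 0.670) = min(1, 0.820) = 0.820
b → a = min(1, 1 − 0.760 + 0.910) = min(1, 1.150) = 1.000
(b → a) ⊗ b = max(0, 1.000 + 0.760 − 1) = max(0, 0.760) = 0.760
b → b = min(1, 1 − 0.760 + 0.760) = min(1, 1.000) = 1.000
(b → b) ⊗ 0 = max(0, 1.000 + 0.000 − 1) = max(0, 0.000) = 0.000
((b → a) ⊗ b) ⊗ ((b → b) ⊗ 0) = max(0, 0.760 + 0.000 − 1) = max(0, -0.240) = 0.000
((a → b) → (a ⊗ b)) → (((b → a) ⊗ b) ⊗ ((b → b) ⊗ 0)) = min(1, 1 − 0.820 + 0.000) = min(1, 0.180) = 0.180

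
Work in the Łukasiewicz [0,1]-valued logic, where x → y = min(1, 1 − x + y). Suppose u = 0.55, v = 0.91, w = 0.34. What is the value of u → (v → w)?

0.88

v → w = min(1, 1 − 0.91 + 0.34) = min(1, 0.43) = 0.43
u → (v → w) = min(1, 1 − 0.55 + 0.43) = min(1, 0.88) = 0.88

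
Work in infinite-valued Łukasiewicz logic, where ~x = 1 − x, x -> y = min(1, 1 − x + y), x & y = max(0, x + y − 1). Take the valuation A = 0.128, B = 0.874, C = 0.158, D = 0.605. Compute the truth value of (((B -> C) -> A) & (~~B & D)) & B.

0.197

B -> C = min(1, 1 − 0.874 + 0.158) = min(1, 0.284) = 0.284
(B -> C) -> A = min(1, 1 − 0.284 + 0.128) = min(1, 0.844) = 0.844
~B = 1 − 0.874 = 0.126
~~B = 1 − 0.126 = 0.874
~~B & D = max(0, 0.874 + 0.605 − 1) = max(0, 0.479) = 0.479
((B -> C) -> A) & (~~B & D) = max(0, 0.844 + 0.479 − 1) = max(0, 0.323) = 0.323
(((B -> C) -> A) & (~~B & D)) & B = max(0, 0.323 + 0.874 − 1) = max(0, 0.197) = 0.197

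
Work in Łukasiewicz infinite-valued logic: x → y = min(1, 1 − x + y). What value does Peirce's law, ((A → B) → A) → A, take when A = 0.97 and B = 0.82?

A → B = min(1, 1 − 0.97 + 0.82) = min(1, 0.85) = 0.85
(A → B) → A = min(1, 1 − 0.85 + 0.97) = min(1, 1.12) = 1.00
((A → B) → A) → A = min(1, 1 − 1.00 + 0.97) = min(1, 0.97) = 0.97
(The value 0.97 < 1 shows this instance is not satisfied; not a Ł∞-tautology in general.)

0.97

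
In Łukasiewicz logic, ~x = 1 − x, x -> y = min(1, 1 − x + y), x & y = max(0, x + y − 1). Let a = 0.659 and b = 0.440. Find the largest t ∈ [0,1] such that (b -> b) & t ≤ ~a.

0.341

b -> b = min(1, 1 − 0.440 + 0.440) = min(1, 1.000) = 1.000
So the left factor is b -> b = 1.000.
~a = 1 − 0.659 = 0.341
So the right-hand bound is ~a = 0.341.
The residuum of the Łukasiewicz t-norm gives the supremum: min(1, 1 − 1.000 + 0.341).
1 − 1.000 + 0.341 = 0.341, so t = min(1, 0.341) = 0.341.
Check: 1.000 & 0.341 = max(0, 0.341) = 0.341 ≤ 0.341.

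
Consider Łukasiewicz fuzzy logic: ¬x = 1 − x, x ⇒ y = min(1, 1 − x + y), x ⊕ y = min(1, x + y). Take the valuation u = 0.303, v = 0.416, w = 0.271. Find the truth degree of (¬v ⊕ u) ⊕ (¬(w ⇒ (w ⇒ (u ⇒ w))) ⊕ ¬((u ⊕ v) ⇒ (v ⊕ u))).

¬v = 1 − 0.416 = 0.584
¬v ⊕ u = min(1, 0.584 + 0.303) = min(1, 0.887) = 0.887
u ⇒ w = min(1, 1 − 0.303 + 0.271) = min(1, 0.968) = 0.968
w ⇒ (u ⇒ w) = min(1, 1 − 0.271 + 0.968) = min(1, 1.697) = 1.000
w ⇒ (w ⇒ (u ⇒ w)) = min(1, 1 − 0.271 + 1.000) = min(1, 1.729) = 1.000
¬(w ⇒ (w ⇒ (u ⇒ w))) = 1 − 1.000 = 0.000
u ⊕ v = min(1, 0.303 + 0.416) = min(1, 0.719) = 0.719
v ⊕ u = min(1, 0.416 + 0.303) = min(1, 0.719) = 0.719
(u ⊕ v) ⇒ (v ⊕ u) = min(1, 1 − 0.719 + 0.719) = min(1, 1.000) = 1.000
¬((u ⊕ v) ⇒ (v ⊕ u)) = 1 − 1.000 = 0.000
¬(w ⇒ (w ⇒ (u ⇒ w))) ⊕ ¬((u ⊕ v) ⇒ (v ⊕ u)) = min(1, 0.000 + 0.000) = min(1, 0.000) = 0.000
(¬v ⊕ u) ⊕ (¬(w ⇒ (w ⇒ (u ⇒ w))) ⊕ ¬((u ⊕ v) ⇒ (v ⊕ u))) = min(1, 0.887 + 0.000) = min(1, 0.887) = 0.887

0.887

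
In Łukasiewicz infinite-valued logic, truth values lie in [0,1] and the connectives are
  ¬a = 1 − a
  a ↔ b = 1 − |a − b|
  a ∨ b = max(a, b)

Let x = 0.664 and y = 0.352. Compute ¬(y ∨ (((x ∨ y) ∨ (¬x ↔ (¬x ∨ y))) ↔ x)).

x ∨ y = max(0.664, 0.352) = 0.664
¬x = 1 − 0.664 = 0.336
¬x ∨ y = max(0.336, 0.352) = 0.352
¬x ↔ (¬x ∨ y) = 1 − |0.336 − 0.352| = 1 − 0.016 = 0.984
(x ∨ y) ∨ (¬x ↔ (¬x ∨ y)) = max(0.664, 0.984) = 0.984
((x ∨ y) ∨ (¬x ↔ (¬x ∨ y))) ↔ x = 1 − |0.984 − 0.664| = 1 − 0.320 = 0.680
y ∨ (((x ∨ y) ∨ (¬x ↔ (¬x ∨ y))) ↔ x) = max(0.352, 0.680) = 0.680
¬(y ∨ (((x ∨ y) ∨ (¬x ↔ (¬x ∨ y))) ↔ x)) = 1 − 0.680 = 0.320

0.320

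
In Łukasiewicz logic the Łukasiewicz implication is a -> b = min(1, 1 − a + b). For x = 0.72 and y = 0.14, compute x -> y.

x -> y = min(1, 1 − 0.72 + 0.14) = min(1, 0.42) = 0.42
For comparison, the Gödel implication (1 if a ≤ b else b) would give 0.14.

0.42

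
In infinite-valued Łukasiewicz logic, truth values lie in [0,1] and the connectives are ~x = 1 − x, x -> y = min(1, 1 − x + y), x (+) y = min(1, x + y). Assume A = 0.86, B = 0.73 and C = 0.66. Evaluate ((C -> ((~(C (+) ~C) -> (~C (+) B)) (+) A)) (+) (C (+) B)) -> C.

0.66

~C = 1 − 0.66 = 0.34
C (+) ~C = min(1, 0.66 + 0.34) = min(1, 1.00) = 1.00
~(C (+) ~C) = 1 − 1.00 = 0.00
~C (+) B = min(1, 0.34 + 0.73) = min(1, 1.07) = 1.00
~(C (+) ~C) -> (~C (+) B) = min(1, 1 − 0.00 + 1.00) = min(1, 2.00) = 1.00
(~(C (+) ~C) -> (~C (+) B)) (+) A = min(1, 1.00 + 0.86) = min(1, 1.86) = 1.00
C -> ((~(C (+) ~C) -> (~C (+) B)) (+) A) = min(1, 1 − 0.66 + 1.00) = min(1, 1.34) = 1.00
C (+) B = min(1, 0.66 + 0.73) = min(1, 1.39) = 1.00
(C -> ((~(C (+) ~C) -> (~C (+) B)) (+) A)) (+) (C (+) B) = min(1, 1.00 + 1.00) = min(1, 2.00) = 1.00
((C -> ((~(C (+) ~C) -> (~C (+) B)) (+) A)) (+) (C (+) B)) -> C = min(1, 1 − 1.00 + 0.66) = min(1, 0.66) = 0.66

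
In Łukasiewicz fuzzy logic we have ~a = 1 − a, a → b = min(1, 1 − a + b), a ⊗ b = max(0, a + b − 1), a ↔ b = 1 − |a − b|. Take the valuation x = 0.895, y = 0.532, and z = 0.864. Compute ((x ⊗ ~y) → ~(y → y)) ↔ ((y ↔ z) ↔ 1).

0.969

~y = 1 − 0.532 = 0.468
x ⊗ ~y = max(0, 0.895 + 0.468 − 1) = max(0, 0.363) = 0.363
y → y = min(1, 1 − 0.532 + 0.532) = min(1, 1.000) = 1.000
~(y → y) = 1 − 1.000 = 0.000
(x ⊗ ~y) → ~(y → y) = min(1, 1 − 0.363 + 0.000) = min(1, 0.637) = 0.637
y ↔ z = 1 − |0.532 − 0.864| = 1 − 0.332 = 0.668
(y ↔ z) ↔ 1 = 1 − |0.668 − 1.000| = 1 − 0.332 = 0.668
((x ⊗ ~y) → ~(y → y)) ↔ ((y ↔ z) ↔ 1) = 1 − |0.637 − 0.668| = 1 − 0.031 = 0.969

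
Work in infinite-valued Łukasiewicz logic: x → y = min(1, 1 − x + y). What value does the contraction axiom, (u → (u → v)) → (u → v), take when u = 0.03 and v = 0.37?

u → v = min(1, 1 − 0.03 + 0.37) = min(1, 1.34) = 1.00
u → (u → v) = min(1, 1 − 0.03 + 1.00) = min(1, 1.97) = 1.00
(u → (u → v)) → (u → v) = min(1, 1 − 1.00 + 1.00) = min(1, 1.00) = 1.00

1.00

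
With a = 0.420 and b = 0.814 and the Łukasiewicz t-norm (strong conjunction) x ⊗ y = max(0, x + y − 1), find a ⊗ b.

a ⊗ b = max(0, 0.420 + 0.814 − 1) = max(0, 0.234) = 0.234
For comparison, the Gödel (minimum) t-norm min(x, y) would give 0.420.

0.234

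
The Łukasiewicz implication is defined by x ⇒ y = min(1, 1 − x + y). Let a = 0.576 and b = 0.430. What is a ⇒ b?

0.854

a ⇒ b = min(1, 1 − 0.576 + 0.430) = min(1, 0.854) = 0.854
For comparison, the Gödel implication (1 if x ≤ y else y) would give 0.430.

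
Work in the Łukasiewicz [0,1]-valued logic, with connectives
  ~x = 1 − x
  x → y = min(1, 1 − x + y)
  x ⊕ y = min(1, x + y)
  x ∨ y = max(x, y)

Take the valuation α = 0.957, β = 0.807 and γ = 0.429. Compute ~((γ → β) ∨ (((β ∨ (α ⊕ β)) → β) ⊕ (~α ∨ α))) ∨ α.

γ → β = min(1, 1 − 0.429 + 0.807) = min(1, 1.378) = 1.000
α ⊕ β = min(1, 0.957 + 0.807) = min(1, 1.764) = 1.000
β ∨ (α ⊕ β) = max(0.807, 1.000) = 1.000
(β ∨ (α ⊕ β)) → β = min(1, 1 − 1.000 + 0.807) = min(1, 0.807) = 0.807
~α = 1 − 0.957 = 0.043
~α ∨ α = max(0.043, 0.957) = 0.957
((β ∨ (α ⊕ β)) → β) ⊕ (~α ∨ α) = min(1, 0.807 + 0.957) = min(1, 1.764) = 1.000
(γ → β) ∨ (((β ∨ (α ⊕ β)) → β) ⊕ (~α ∨ α)) = max(1.000, 1.000) = 1.000
~((γ → β) ∨ (((β ∨ (α ⊕ β)) → β) ⊕ (~α ∨ α))) = 1 − 1.000 = 0.000
~((γ → β) ∨ (((β ∨ (α ⊕ β)) → β) ⊕ (~α ∨ α))) ∨ α = max(0.000, 0.957) = 0.957

0.957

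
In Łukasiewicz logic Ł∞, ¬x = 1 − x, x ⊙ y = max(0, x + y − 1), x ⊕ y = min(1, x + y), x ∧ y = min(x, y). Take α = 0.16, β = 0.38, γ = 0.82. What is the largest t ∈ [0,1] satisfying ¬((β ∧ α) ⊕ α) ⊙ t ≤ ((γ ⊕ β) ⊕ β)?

β ∧ α = min(0.38, 0.16) = 0.16
(β ∧ α) ⊕ α = min(1, 0.16 + 0.16) = min(1, 0.32) = 0.32
¬((β ∧ α) ⊕ α) = 1 − 0.32 = 0.68
So the left factor is ¬((β ∧ α) ⊕ α) = 0.68.
γ ⊕ β = min(1, 0.82 + 0.38) = min(1, 1.20) = 1.00
(γ ⊕ β) ⊕ β = min(1, 1.00 + 0.38) = min(1, 1.38) = 1.00
So the right-hand bound is (γ ⊕ β) ⊕ β = 1.00.
The residuum of the Łukasiewicz t-norm gives the supremum: min(1, 1 − 0.68 + 1.00).
1 − 0.68 + 1.00 = 1.32, so t = min(1, 1.32) = 1.00.
Check: 0.68 ⊙ 1.00 = max(0, 0.68) = 0.68 ≤ 1.00.

1.00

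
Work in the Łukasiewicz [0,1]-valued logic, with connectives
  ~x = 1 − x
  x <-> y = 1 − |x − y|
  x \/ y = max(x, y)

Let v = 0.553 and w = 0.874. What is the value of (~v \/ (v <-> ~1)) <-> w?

0.573

~v = 1 − 0.553 = 0.447
~1 = 1 − 1.000 = 0.000
v <-> ~1 = 1 − |0.553 − 0.000| = 1 − 0.553 = 0.447
~v \/ (v <-> ~1) = max(0.447, 0.447) = 0.447
(~v \/ (v <-> ~1)) <-> w = 1 − |0.447 − 0.874| = 1 − 0.427 = 0.573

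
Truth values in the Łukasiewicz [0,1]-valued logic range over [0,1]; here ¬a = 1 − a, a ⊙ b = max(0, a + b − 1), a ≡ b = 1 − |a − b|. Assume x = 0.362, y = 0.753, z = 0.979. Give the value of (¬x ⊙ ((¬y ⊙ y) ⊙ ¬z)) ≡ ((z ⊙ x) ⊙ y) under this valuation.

¬x = 1 − 0.362 = 0.638
¬y = 1 − 0.753 = 0.247
¬y ⊙ y = max(0, 0.247 + 0.753 − 1) = max(0, 0.000) = 0.000
¬z = 1 − 0.979 = 0.021
(¬y ⊙ y) ⊙ ¬z = max(0, 0.000 + 0.021 − 1) = max(0, -0.979) = 0.000
¬x ⊙ ((¬y ⊙ y) ⊙ ¬z) = max(0, 0.638 + 0.000 − 1) = max(0, -0.362) = 0.000
z ⊙ x = max(0, 0.979 + 0.362 − 1) = max(0, 0.341) = 0.341
(z ⊙ x) ⊙ y = max(0, 0.341 + 0.753 − 1) = max(0, 0.094) = 0.094
(¬x ⊙ ((¬y ⊙ y) ⊙ ¬z)) ≡ ((z ⊙ x) ⊙ y) = 1 − |0.000 − 0.094| = 1 − 0.094 = 0.906

0.906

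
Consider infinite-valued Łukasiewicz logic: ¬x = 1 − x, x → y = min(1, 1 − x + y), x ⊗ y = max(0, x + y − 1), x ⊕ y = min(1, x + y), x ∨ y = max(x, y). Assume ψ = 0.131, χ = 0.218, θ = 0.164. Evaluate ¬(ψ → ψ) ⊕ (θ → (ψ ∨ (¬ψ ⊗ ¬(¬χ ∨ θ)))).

ψ → ψ = min(1, 1 − 0.131 + 0.131) = min(1, 1.000) = 1.000
¬(ψ → ψ) = 1 − 1.000 = 0.000
¬ψ = 1 − 0.131 = 0.869
¬χ = 1 − 0.218 = 0.782
¬χ ∨ θ = max(0.782, 0.164) = 0.782
¬(¬χ ∨ θ) = 1 − 0.782 = 0.218
¬ψ ⊗ ¬(¬χ ∨ θ) = max(0, 0.869 + 0.218 − 1) = max(0, 0.087) = 0.087
ψ ∨ (¬ψ ⊗ ¬(¬χ ∨ θ)) = max(0.131, 0.087) = 0.131
θ → (ψ ∨ (¬ψ ⊗ ¬(¬χ ∨ θ))) = min(1, 1 − 0.164 + 0.131) = min(1, 0.967) = 0.967
¬(ψ → ψ) ⊕ (θ → (ψ ∨ (¬ψ ⊗ ¬(¬χ ∨ θ)))) = min(1, 0.000 + 0.967) = min(1, 0.967) = 0.967

0.967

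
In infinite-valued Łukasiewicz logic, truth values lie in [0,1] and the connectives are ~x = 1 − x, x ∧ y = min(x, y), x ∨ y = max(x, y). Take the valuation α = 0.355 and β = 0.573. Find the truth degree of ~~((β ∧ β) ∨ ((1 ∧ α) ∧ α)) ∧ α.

0.355

β ∧ β = min(0.573, 0.573) = 0.573
1 ∧ α = min(1.000, 0.355) = 0.355
(1 ∧ α) ∧ α = min(0.355, 0.355) = 0.355
(β ∧ β) ∨ ((1 ∧ α) ∧ α) = max(0.573, 0.355) = 0.573
~((β ∧ β) ∨ ((1 ∧ α) ∧ α)) = 1 − 0.573 = 0.427
~~((β ∧ β) ∨ ((1 ∧ α) ∧ α)) = 1 − 0.427 = 0.573
~~((β ∧ β) ∨ ((1 ∧ α) ∧ α)) ∧ α = min(0.573, 0.355) = 0.355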